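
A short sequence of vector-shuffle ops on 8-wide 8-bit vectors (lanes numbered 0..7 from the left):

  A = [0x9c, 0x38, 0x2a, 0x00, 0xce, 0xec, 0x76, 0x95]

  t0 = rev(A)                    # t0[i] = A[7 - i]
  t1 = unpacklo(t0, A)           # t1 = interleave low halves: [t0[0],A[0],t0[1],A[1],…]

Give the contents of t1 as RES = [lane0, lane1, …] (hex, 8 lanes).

RES = [0x95, 0x9c, 0x76, 0x38, 0xec, 0x2a, 0xce, 0x00]

  t0: 95 76 ec ce 00 2a 38 9c
  t1: 95 9c 76 38 ec 2a ce 00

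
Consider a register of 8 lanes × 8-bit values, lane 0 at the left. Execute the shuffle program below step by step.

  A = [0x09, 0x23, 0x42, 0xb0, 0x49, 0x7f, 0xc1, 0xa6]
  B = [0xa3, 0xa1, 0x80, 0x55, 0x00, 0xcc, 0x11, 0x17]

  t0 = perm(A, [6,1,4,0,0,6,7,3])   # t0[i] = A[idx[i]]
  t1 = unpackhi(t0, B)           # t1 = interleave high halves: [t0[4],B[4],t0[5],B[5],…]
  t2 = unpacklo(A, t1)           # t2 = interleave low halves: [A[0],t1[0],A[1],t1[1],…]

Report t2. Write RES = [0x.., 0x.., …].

RES = [0x09, 0x09, 0x23, 0x00, 0x42, 0xc1, 0xb0, 0xcc]

t0 = [0xc1, 0x23, 0x49, 0x09, 0x09, 0xc1, 0xa6, 0xb0]
t1 = [0x09, 0x00, 0xc1, 0xcc, 0xa6, 0x11, 0xb0, 0x17]
t2 = [0x09, 0x09, 0x23, 0x00, 0x42, 0xc1, 0xb0, 0xcc]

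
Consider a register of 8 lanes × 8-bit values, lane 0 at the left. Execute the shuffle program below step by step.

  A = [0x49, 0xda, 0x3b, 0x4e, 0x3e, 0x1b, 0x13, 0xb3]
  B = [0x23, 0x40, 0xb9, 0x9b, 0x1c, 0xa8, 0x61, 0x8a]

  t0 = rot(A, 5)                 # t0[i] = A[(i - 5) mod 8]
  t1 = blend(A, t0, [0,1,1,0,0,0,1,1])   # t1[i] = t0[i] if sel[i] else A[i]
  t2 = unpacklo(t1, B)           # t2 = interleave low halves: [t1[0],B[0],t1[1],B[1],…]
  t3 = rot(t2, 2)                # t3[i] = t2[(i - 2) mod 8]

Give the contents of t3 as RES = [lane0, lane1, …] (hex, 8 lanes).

RES = [0x4e, 0x9b, 0x49, 0x23, 0x3e, 0x40, 0x1b, 0xb9]

→ t0 |4e|3e|1b|13|b3|49|da|3b|
→ t1 |49|3e|1b|4e|3e|1b|da|3b|
→ t2 |49|23|3e|40|1b|b9|4e|9b|
→ t3 |4e|9b|49|23|3e|40|1b|b9|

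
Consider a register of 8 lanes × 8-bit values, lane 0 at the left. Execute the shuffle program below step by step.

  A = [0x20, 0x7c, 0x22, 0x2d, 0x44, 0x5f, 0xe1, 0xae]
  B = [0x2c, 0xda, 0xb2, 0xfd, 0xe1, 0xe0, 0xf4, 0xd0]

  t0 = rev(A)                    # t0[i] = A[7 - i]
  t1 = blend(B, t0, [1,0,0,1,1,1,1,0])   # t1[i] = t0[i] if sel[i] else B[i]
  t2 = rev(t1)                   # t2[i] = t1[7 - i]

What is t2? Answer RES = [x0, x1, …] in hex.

RES = [0xd0, 0x7c, 0x22, 0x2d, 0x44, 0xb2, 0xda, 0xae]

  t0: ae e1 5f 44 2d 22 7c 20
  t1: ae da b2 44 2d 22 7c d0
  t2: d0 7c 22 2d 44 b2 da ae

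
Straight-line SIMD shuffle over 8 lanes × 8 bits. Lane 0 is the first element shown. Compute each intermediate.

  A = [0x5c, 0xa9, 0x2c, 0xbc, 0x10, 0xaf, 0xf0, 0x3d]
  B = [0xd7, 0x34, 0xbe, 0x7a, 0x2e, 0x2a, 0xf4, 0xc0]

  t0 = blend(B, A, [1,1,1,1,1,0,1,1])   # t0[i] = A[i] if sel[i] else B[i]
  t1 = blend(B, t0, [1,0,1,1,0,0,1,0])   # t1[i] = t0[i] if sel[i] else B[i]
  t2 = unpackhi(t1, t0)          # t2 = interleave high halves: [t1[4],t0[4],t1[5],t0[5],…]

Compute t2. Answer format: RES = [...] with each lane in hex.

t0 = [0x5c, 0xa9, 0x2c, 0xbc, 0x10, 0x2a, 0xf0, 0x3d]
t1 = [0x5c, 0x34, 0x2c, 0xbc, 0x2e, 0x2a, 0xf0, 0xc0]
t2 = [0x2e, 0x10, 0x2a, 0x2a, 0xf0, 0xf0, 0xc0, 0x3d]

RES = [0x2e, 0x10, 0x2a, 0x2a, 0xf0, 0xf0, 0xc0, 0x3d]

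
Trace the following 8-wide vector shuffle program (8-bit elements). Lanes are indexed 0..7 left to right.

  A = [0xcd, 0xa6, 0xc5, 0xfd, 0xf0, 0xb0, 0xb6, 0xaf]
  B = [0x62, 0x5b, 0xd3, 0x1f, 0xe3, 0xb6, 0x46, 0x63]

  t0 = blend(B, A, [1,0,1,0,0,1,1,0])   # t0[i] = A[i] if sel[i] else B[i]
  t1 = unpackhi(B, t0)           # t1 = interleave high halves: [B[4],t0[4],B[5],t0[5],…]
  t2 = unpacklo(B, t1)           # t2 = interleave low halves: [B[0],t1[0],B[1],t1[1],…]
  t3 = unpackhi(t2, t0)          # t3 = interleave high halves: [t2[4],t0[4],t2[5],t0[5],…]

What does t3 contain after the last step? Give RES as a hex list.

  t0: cd 5b c5 1f e3 b0 b6 63
  t1: e3 e3 b6 b0 46 b6 63 63
  t2: 62 e3 5b e3 d3 b6 1f b0
  t3: d3 e3 b6 b0 1f b6 b0 63

RES = [0xd3, 0xe3, 0xb6, 0xb0, 0x1f, 0xb6, 0xb0, 0x63]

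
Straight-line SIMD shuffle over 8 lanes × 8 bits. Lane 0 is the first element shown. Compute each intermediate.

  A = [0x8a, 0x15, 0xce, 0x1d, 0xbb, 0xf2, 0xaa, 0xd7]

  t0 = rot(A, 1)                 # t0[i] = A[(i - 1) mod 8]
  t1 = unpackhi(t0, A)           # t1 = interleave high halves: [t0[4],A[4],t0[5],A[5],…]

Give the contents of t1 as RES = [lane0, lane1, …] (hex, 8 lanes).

RES = [0x1d, 0xbb, 0xbb, 0xf2, 0xf2, 0xaa, 0xaa, 0xd7]

  t0: d7 8a 15 ce 1d bb f2 aa
  t1: 1d bb bb f2 f2 aa aa d7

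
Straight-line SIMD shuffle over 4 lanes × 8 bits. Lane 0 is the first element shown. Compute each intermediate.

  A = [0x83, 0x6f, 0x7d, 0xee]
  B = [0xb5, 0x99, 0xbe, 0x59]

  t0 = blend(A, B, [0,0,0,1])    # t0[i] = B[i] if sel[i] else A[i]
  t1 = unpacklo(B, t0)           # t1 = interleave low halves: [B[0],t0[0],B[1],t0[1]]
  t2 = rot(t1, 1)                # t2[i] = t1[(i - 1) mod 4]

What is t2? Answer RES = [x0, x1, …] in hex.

t0 = [0x83, 0x6f, 0x7d, 0x59]
t1 = [0xb5, 0x83, 0x99, 0x6f]
t2 = [0x6f, 0xb5, 0x83, 0x99]

RES = [ 0x6f  0xb5  0x83  0x99 ]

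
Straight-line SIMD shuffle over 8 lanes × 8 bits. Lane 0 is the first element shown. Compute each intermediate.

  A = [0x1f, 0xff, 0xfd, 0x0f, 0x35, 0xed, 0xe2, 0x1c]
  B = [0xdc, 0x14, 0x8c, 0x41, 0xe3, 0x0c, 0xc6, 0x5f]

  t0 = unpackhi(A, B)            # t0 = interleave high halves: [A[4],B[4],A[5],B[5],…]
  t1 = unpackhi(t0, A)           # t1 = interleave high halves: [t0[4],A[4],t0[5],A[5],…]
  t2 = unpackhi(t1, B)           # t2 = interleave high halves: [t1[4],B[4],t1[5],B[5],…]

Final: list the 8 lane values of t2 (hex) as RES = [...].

  t0: 35 e3 ed 0c e2 c6 1c 5f
  t1: e2 35 c6 ed 1c e2 5f 1c
  t2: 1c e3 e2 0c 5f c6 1c 5f

RES = [ 0x1c  0xe3  0xe2  0x0c  0x5f  0xc6  0x1c  0x5f ]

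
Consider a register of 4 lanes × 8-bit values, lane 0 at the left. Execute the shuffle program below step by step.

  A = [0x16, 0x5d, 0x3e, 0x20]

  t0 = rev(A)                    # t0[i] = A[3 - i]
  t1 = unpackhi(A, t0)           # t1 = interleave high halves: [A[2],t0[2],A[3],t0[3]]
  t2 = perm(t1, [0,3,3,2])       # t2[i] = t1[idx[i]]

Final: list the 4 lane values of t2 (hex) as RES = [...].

  t0: 20 3e 5d 16
  t1: 3e 5d 20 16
  t2: 3e 16 16 20

RES = [0x3e, 0x16, 0x16, 0x20]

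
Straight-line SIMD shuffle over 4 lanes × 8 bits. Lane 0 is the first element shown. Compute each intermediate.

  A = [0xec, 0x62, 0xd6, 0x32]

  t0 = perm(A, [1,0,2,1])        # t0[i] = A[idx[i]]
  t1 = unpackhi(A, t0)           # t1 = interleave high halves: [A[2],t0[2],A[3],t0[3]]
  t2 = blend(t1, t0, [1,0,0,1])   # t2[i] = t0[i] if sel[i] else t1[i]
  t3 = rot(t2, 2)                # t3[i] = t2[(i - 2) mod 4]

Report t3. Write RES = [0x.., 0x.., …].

RES = [0x32, 0x62, 0x62, 0xd6]

  t0: 62 ec d6 62
  t1: d6 d6 32 62
  t2: 62 d6 32 62
  t3: 32 62 62 d6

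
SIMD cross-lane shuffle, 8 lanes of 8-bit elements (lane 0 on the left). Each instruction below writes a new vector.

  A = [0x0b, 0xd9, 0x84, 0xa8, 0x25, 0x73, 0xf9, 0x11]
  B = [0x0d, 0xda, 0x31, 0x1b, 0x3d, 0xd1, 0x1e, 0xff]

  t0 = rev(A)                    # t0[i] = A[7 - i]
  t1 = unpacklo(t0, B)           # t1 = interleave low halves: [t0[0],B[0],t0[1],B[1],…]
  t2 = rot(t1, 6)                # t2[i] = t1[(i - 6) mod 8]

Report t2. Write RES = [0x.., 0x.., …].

RES = [ 0xf9  0xda  0x73  0x31  0x25  0x1b  0x11  0x0d ]

  t0: 11 f9 73 25 a8 84 d9 0b
  t1: 11 0d f9 da 73 31 25 1b
  t2: f9 da 73 31 25 1b 11 0d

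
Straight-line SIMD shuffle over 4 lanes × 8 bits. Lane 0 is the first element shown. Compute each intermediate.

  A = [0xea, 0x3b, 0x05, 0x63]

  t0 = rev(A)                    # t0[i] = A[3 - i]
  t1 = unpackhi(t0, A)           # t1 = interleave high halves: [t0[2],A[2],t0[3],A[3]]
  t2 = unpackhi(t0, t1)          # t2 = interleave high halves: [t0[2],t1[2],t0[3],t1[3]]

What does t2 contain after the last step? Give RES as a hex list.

  t0: 63 05 3b ea
  t1: 3b 05 ea 63
  t2: 3b ea ea 63

RES = [ 0x3b  0xea  0xea  0x63 ]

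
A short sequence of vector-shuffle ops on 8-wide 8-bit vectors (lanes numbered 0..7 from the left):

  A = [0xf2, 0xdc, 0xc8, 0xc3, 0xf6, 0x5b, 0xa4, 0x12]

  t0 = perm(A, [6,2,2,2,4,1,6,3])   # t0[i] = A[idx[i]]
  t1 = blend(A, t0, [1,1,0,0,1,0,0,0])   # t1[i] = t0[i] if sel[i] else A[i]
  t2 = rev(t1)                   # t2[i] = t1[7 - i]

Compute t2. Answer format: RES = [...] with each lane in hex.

t0 = [0xa4, 0xc8, 0xc8, 0xc8, 0xf6, 0xdc, 0xa4, 0xc3]
t1 = [0xa4, 0xc8, 0xc8, 0xc3, 0xf6, 0x5b, 0xa4, 0x12]
t2 = [0x12, 0xa4, 0x5b, 0xf6, 0xc3, 0xc8, 0xc8, 0xa4]

RES = [ 0x12  0xa4  0x5b  0xf6  0xc3  0xc8  0xc8  0xa4 ]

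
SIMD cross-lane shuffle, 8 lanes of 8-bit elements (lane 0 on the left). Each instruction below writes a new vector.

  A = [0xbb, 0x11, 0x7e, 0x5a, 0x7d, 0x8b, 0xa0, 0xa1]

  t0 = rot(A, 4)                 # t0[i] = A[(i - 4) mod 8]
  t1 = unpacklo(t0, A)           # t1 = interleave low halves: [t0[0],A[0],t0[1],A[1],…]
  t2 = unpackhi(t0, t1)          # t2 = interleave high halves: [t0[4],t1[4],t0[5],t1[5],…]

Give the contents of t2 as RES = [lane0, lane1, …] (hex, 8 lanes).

t0 = [0x7d, 0x8b, 0xa0, 0xa1, 0xbb, 0x11, 0x7e, 0x5a]
t1 = [0x7d, 0xbb, 0x8b, 0x11, 0xa0, 0x7e, 0xa1, 0x5a]
t2 = [0xbb, 0xa0, 0x11, 0x7e, 0x7e, 0xa1, 0x5a, 0x5a]

RES = [ 0xbb  0xa0  0x11  0x7e  0x7e  0xa1  0x5a  0x5a ]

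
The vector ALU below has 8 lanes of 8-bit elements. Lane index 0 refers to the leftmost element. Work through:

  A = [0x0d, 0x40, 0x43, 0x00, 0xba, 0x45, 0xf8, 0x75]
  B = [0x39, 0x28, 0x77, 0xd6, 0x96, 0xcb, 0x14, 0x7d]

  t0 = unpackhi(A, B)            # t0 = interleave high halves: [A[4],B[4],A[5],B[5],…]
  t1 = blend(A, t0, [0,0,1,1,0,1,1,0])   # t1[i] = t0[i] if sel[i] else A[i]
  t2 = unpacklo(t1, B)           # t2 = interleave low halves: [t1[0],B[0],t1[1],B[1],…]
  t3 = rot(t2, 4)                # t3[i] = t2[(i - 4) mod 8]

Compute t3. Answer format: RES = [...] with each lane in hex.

t0 = [0xba, 0x96, 0x45, 0xcb, 0xf8, 0x14, 0x75, 0x7d]
t1 = [0x0d, 0x40, 0x45, 0xcb, 0xba, 0x14, 0x75, 0x75]
t2 = [0x0d, 0x39, 0x40, 0x28, 0x45, 0x77, 0xcb, 0xd6]
t3 = [0x45, 0x77, 0xcb, 0xd6, 0x0d, 0x39, 0x40, 0x28]

RES = [0x45, 0x77, 0xcb, 0xd6, 0x0d, 0x39, 0x40, 0x28]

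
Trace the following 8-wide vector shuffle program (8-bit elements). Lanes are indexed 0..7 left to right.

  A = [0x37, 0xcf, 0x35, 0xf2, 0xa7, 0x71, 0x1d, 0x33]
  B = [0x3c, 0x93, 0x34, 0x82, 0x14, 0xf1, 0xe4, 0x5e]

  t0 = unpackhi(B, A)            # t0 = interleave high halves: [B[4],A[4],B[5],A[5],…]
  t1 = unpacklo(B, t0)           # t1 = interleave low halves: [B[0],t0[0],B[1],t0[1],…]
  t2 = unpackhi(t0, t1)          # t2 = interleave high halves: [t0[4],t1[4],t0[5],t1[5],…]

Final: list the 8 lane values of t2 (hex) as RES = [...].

RES = [0xe4, 0x34, 0x1d, 0xf1, 0x5e, 0x82, 0x33, 0x71]

t0 = [0x14, 0xa7, 0xf1, 0x71, 0xe4, 0x1d, 0x5e, 0x33]
t1 = [0x3c, 0x14, 0x93, 0xa7, 0x34, 0xf1, 0x82, 0x71]
t2 = [0xe4, 0x34, 0x1d, 0xf1, 0x5e, 0x82, 0x33, 0x71]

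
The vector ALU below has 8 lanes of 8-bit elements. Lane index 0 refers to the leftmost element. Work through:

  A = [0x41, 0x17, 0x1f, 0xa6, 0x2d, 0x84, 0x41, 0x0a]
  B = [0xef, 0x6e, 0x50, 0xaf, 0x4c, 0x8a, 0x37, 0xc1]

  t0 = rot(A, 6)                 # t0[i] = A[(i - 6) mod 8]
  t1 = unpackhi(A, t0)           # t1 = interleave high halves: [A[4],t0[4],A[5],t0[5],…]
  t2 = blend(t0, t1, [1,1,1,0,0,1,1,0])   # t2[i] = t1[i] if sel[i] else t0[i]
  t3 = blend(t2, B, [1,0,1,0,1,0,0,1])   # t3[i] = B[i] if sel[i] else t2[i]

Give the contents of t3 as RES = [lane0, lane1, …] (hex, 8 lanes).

RES = [0xef, 0x41, 0x50, 0x84, 0x4c, 0x41, 0x0a, 0xc1]

t0 = [0x1f, 0xa6, 0x2d, 0x84, 0x41, 0x0a, 0x41, 0x17]
t1 = [0x2d, 0x41, 0x84, 0x0a, 0x41, 0x41, 0x0a, 0x17]
t2 = [0x2d, 0x41, 0x84, 0x84, 0x41, 0x41, 0x0a, 0x17]
t3 = [0xef, 0x41, 0x50, 0x84, 0x4c, 0x41, 0x0a, 0xc1]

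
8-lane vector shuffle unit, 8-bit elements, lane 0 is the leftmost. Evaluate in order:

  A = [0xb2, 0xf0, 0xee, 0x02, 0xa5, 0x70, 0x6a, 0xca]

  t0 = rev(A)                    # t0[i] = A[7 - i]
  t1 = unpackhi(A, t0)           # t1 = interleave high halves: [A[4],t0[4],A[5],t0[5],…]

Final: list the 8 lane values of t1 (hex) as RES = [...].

RES = [0xa5, 0x02, 0x70, 0xee, 0x6a, 0xf0, 0xca, 0xb2]

  t0: ca 6a 70 a5 02 ee f0 b2
  t1: a5 02 70 ee 6a f0 ca b2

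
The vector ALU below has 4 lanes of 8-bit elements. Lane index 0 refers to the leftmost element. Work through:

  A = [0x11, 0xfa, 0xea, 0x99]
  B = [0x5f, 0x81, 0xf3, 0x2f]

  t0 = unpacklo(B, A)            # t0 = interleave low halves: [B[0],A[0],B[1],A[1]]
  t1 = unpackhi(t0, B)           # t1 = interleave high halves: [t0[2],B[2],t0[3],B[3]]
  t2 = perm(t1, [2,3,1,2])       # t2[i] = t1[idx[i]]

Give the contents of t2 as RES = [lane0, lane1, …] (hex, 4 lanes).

RES = [0xfa, 0x2f, 0xf3, 0xfa]

  t0: 5f 11 81 fa
  t1: 81 f3 fa 2f
  t2: fa 2f f3 fa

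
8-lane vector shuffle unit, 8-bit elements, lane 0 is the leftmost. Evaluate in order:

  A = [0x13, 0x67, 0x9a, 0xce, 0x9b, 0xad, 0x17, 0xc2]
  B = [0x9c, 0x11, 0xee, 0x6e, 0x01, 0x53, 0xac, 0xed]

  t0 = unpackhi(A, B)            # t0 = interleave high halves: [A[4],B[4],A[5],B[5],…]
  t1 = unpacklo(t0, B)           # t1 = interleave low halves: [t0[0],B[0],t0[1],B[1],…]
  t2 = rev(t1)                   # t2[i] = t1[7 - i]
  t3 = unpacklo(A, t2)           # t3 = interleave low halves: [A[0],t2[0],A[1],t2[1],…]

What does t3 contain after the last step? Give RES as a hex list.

RES = [0x13, 0x6e, 0x67, 0x53, 0x9a, 0xee, 0xce, 0xad]

  t0: 9b 01 ad 53 17 ac c2 ed
  t1: 9b 9c 01 11 ad ee 53 6e
  t2: 6e 53 ee ad 11 01 9c 9b
  t3: 13 6e 67 53 9a ee ce ad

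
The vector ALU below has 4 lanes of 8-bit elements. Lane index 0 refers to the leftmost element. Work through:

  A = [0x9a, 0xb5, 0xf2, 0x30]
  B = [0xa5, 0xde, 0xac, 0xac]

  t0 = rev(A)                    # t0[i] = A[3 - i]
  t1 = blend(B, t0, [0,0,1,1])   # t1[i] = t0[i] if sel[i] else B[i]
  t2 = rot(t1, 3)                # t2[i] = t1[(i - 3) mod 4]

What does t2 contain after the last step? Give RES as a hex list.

  t0: 30 f2 b5 9a
  t1: a5 de b5 9a
  t2: de b5 9a a5

RES = [ 0xde  0xb5  0x9a  0xa5 ]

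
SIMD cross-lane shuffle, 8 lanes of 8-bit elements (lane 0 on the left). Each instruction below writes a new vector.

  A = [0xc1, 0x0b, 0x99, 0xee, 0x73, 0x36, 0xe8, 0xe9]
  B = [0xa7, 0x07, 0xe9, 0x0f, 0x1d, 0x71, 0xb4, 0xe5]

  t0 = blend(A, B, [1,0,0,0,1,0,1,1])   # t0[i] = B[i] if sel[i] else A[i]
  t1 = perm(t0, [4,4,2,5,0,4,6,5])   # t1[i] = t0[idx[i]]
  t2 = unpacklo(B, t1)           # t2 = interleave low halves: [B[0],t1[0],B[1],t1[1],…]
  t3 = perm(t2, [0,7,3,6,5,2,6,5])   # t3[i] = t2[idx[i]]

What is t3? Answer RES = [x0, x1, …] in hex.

→ t0 |a7|0b|99|ee|1d|36|b4|e5|
→ t1 |1d|1d|99|36|a7|1d|b4|36|
→ t2 |a7|1d|07|1d|e9|99|0f|36|
→ t3 |a7|36|1d|0f|99|07|0f|99|

RES = [ 0xa7  0x36  0x1d  0x0f  0x99  0x07  0x0f  0x99 ]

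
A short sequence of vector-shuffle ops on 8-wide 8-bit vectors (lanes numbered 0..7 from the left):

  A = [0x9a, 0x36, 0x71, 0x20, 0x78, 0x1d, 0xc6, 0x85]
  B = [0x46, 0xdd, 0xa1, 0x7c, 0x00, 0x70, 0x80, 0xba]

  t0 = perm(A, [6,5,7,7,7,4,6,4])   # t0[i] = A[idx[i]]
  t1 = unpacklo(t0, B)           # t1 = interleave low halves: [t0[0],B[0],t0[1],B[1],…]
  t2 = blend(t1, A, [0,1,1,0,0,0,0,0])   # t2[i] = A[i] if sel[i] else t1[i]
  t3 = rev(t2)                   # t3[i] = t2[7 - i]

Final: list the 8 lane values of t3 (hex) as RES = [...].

  t0: c6 1d 85 85 85 78 c6 78
  t1: c6 46 1d dd 85 a1 85 7c
  t2: c6 36 71 dd 85 a1 85 7c
  t3: 7c 85 a1 85 dd 71 36 c6

RES = [0x7c, 0x85, 0xa1, 0x85, 0xdd, 0x71, 0x36, 0xc6]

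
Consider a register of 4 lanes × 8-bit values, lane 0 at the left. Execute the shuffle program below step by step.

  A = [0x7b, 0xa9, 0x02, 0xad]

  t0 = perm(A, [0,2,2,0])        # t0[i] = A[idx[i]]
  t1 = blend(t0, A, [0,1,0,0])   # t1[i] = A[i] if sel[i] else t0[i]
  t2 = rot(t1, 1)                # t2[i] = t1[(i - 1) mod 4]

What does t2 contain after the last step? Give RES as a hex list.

t0 = [0x7b, 0x02, 0x02, 0x7b]
t1 = [0x7b, 0xa9, 0x02, 0x7b]
t2 = [0x7b, 0x7b, 0xa9, 0x02]

RES = [0x7b, 0x7b, 0xa9, 0x02]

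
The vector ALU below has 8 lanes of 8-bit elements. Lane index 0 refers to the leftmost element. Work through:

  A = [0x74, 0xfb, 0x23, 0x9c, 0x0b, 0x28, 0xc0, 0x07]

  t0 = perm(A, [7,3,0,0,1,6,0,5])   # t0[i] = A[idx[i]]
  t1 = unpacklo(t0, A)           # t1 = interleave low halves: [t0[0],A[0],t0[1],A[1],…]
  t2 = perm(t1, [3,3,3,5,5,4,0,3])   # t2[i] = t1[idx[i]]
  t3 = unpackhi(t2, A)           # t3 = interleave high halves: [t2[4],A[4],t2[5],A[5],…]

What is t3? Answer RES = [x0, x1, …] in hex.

t0 = [0x07, 0x9c, 0x74, 0x74, 0xfb, 0xc0, 0x74, 0x28]
t1 = [0x07, 0x74, 0x9c, 0xfb, 0x74, 0x23, 0x74, 0x9c]
t2 = [0xfb, 0xfb, 0xfb, 0x23, 0x23, 0x74, 0x07, 0xfb]
t3 = [0x23, 0x0b, 0x74, 0x28, 0x07, 0xc0, 0xfb, 0x07]

RES = [0x23, 0x0b, 0x74, 0x28, 0x07, 0xc0, 0xfb, 0x07]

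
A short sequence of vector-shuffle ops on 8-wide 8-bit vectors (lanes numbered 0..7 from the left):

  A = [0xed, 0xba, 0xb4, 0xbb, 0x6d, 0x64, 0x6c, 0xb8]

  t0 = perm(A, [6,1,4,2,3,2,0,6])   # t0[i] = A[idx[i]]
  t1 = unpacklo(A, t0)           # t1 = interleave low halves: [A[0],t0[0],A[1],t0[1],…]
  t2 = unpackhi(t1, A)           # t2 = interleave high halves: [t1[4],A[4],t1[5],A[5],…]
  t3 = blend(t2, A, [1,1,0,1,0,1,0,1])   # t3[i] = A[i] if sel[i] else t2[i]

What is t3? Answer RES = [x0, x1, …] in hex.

RES = [0xed, 0xba, 0x6d, 0xbb, 0xbb, 0x64, 0xb4, 0xb8]

t0 = [0x6c, 0xba, 0x6d, 0xb4, 0xbb, 0xb4, 0xed, 0x6c]
t1 = [0xed, 0x6c, 0xba, 0xba, 0xb4, 0x6d, 0xbb, 0xb4]
t2 = [0xb4, 0x6d, 0x6d, 0x64, 0xbb, 0x6c, 0xb4, 0xb8]
t3 = [0xed, 0xba, 0x6d, 0xbb, 0xbb, 0x64, 0xb4, 0xb8]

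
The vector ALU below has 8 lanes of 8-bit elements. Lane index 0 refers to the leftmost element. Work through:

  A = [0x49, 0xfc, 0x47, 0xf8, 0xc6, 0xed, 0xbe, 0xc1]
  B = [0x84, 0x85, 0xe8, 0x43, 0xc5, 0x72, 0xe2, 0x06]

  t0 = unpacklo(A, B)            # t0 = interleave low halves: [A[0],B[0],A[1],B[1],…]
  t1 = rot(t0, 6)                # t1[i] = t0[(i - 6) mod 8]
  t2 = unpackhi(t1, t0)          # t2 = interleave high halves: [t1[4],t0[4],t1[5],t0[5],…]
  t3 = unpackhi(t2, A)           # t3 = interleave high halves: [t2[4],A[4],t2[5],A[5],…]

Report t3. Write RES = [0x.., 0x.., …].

t0 = [0x49, 0x84, 0xfc, 0x85, 0x47, 0xe8, 0xf8, 0x43]
t1 = [0xfc, 0x85, 0x47, 0xe8, 0xf8, 0x43, 0x49, 0x84]
t2 = [0xf8, 0x47, 0x43, 0xe8, 0x49, 0xf8, 0x84, 0x43]
t3 = [0x49, 0xc6, 0xf8, 0xed, 0x84, 0xbe, 0x43, 0xc1]

RES = [ 0x49  0xc6  0xf8  0xed  0x84  0xbe  0x43  0xc1 ]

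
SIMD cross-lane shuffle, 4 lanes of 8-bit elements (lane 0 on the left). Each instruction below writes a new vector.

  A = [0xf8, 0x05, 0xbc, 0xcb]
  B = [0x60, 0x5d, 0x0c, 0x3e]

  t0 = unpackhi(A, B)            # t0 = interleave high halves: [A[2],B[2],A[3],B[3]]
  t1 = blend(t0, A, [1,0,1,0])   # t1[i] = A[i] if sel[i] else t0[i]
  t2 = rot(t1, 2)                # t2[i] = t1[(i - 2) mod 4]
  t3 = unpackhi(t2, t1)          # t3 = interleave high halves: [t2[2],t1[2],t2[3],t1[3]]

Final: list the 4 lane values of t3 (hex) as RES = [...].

t0 = [0xbc, 0x0c, 0xcb, 0x3e]
t1 = [0xf8, 0x0c, 0xbc, 0x3e]
t2 = [0xbc, 0x3e, 0xf8, 0x0c]
t3 = [0xf8, 0xbc, 0x0c, 0x3e]

RES = [ 0xf8  0xbc  0x0c  0x3e ]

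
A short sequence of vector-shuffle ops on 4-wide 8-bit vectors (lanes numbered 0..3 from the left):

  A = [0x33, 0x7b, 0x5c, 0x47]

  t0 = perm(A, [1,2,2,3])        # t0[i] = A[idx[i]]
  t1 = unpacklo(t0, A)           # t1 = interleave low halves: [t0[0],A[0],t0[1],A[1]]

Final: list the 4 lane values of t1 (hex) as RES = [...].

t0 = [0x7b, 0x5c, 0x5c, 0x47]
t1 = [0x7b, 0x33, 0x5c, 0x7b]

RES = [ 0x7b  0x33  0x5c  0x7b ]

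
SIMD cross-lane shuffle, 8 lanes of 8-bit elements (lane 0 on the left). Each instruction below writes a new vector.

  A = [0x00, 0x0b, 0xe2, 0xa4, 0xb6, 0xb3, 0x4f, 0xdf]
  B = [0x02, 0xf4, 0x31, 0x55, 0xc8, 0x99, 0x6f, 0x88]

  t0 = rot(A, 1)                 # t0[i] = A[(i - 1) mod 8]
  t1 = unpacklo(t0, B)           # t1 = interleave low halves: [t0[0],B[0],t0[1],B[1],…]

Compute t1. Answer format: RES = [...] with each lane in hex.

RES = [0xdf, 0x02, 0x00, 0xf4, 0x0b, 0x31, 0xe2, 0x55]

  t0: df 00 0b e2 a4 b6 b3 4f
  t1: df 02 00 f4 0b 31 e2 55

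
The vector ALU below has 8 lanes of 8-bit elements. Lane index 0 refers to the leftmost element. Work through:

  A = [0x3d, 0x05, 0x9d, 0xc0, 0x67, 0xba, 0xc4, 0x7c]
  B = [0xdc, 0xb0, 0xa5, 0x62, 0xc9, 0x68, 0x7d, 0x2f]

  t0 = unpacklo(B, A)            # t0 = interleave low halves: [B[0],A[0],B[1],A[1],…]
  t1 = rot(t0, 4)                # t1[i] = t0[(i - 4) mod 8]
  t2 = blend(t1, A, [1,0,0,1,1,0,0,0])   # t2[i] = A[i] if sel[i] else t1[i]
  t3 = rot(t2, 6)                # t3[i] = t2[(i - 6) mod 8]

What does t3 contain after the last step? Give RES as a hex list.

RES = [ 0x62  0xc0  0x67  0x3d  0xb0  0x05  0x3d  0x9d ]

  t0: dc 3d b0 05 a5 9d 62 c0
  t1: a5 9d 62 c0 dc 3d b0 05
  t2: 3d 9d 62 c0 67 3d b0 05
  t3: 62 c0 67 3d b0 05 3d 9d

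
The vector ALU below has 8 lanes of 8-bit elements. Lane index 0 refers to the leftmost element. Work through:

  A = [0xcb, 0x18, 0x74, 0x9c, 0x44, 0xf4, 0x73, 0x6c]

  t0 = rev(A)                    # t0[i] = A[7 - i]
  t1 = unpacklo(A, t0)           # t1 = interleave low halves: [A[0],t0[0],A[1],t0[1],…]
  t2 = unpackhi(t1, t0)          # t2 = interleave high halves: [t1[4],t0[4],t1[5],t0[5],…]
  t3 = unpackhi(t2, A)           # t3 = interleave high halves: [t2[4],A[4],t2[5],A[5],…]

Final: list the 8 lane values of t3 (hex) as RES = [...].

t0 = [0x6c, 0x73, 0xf4, 0x44, 0x9c, 0x74, 0x18, 0xcb]
t1 = [0xcb, 0x6c, 0x18, 0x73, 0x74, 0xf4, 0x9c, 0x44]
t2 = [0x74, 0x9c, 0xf4, 0x74, 0x9c, 0x18, 0x44, 0xcb]
t3 = [0x9c, 0x44, 0x18, 0xf4, 0x44, 0x73, 0xcb, 0x6c]

RES = [0x9c, 0x44, 0x18, 0xf4, 0x44, 0x73, 0xcb, 0x6c]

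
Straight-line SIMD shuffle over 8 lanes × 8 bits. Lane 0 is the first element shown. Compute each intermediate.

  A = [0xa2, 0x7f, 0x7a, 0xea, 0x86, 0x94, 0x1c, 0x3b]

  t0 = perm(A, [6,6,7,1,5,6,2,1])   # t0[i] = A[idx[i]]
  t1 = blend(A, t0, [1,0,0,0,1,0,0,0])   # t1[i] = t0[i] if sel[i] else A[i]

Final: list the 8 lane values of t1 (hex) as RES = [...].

t0 = [0x1c, 0x1c, 0x3b, 0x7f, 0x94, 0x1c, 0x7a, 0x7f]
t1 = [0x1c, 0x7f, 0x7a, 0xea, 0x94, 0x94, 0x1c, 0x3b]

RES = [0x1c, 0x7f, 0x7a, 0xea, 0x94, 0x94, 0x1c, 0x3b]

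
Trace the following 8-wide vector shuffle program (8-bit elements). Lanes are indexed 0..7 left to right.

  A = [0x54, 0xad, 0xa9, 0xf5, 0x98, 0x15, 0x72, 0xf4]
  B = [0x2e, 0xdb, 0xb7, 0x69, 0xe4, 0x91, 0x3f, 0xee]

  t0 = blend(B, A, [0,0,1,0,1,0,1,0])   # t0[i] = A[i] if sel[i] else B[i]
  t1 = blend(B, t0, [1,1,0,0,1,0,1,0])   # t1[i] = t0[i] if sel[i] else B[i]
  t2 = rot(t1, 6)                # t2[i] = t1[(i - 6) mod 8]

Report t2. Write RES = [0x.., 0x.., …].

t0 = [0x2e, 0xdb, 0xa9, 0x69, 0x98, 0x91, 0x72, 0xee]
t1 = [0x2e, 0xdb, 0xb7, 0x69, 0x98, 0x91, 0x72, 0xee]
t2 = [0xb7, 0x69, 0x98, 0x91, 0x72, 0xee, 0x2e, 0xdb]

RES = [0xb7, 0x69, 0x98, 0x91, 0x72, 0xee, 0x2e, 0xdb]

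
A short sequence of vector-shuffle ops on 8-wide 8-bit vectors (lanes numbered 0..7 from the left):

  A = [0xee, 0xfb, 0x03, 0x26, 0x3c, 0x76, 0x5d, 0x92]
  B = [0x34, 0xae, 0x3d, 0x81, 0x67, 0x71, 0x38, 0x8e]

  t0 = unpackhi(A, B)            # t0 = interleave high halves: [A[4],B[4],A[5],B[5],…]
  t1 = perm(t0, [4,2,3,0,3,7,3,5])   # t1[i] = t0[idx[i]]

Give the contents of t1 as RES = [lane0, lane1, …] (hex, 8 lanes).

RES = [0x5d, 0x76, 0x71, 0x3c, 0x71, 0x8e, 0x71, 0x38]

→ t0 |3c|67|76|71|5d|38|92|8e|
→ t1 |5d|76|71|3c|71|8e|71|38|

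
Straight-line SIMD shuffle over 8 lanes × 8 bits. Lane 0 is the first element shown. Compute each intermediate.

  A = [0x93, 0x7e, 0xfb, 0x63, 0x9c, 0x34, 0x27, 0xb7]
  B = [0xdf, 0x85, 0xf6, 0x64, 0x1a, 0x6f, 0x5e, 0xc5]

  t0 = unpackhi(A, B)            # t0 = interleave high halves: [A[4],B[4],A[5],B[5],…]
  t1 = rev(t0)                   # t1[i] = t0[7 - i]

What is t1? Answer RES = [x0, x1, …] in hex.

→ t0 |9c|1a|34|6f|27|5e|b7|c5|
→ t1 |c5|b7|5e|27|6f|34|1a|9c|

RES = [0xc5, 0xb7, 0x5e, 0x27, 0x6f, 0x34, 0x1a, 0x9c]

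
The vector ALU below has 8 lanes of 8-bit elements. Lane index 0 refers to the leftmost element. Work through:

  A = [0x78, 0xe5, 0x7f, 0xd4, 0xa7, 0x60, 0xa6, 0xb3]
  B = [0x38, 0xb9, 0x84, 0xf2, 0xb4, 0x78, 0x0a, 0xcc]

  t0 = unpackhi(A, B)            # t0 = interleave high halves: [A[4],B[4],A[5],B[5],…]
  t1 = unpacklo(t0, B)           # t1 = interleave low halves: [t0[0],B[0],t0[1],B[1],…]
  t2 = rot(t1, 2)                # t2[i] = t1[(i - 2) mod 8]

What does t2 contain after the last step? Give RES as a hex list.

  t0: a7 b4 60 78 a6 0a b3 cc
  t1: a7 38 b4 b9 60 84 78 f2
  t2: 78 f2 a7 38 b4 b9 60 84

RES = [0x78, 0xf2, 0xa7, 0x38, 0xb4, 0xb9, 0x60, 0x84]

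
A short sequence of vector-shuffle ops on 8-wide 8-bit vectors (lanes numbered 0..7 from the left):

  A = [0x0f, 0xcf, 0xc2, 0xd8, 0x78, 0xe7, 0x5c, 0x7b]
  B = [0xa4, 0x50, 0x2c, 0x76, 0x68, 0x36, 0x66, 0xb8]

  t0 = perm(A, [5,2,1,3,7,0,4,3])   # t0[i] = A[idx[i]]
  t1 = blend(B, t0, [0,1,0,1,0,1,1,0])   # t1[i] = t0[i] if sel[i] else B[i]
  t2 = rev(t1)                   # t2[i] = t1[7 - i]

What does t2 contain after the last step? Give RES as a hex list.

RES = [0xb8, 0x78, 0x0f, 0x68, 0xd8, 0x2c, 0xc2, 0xa4]

→ t0 |e7|c2|cf|d8|7b|0f|78|d8|
→ t1 |a4|c2|2c|d8|68|0f|78|b8|
→ t2 |b8|78|0f|68|d8|2c|c2|a4|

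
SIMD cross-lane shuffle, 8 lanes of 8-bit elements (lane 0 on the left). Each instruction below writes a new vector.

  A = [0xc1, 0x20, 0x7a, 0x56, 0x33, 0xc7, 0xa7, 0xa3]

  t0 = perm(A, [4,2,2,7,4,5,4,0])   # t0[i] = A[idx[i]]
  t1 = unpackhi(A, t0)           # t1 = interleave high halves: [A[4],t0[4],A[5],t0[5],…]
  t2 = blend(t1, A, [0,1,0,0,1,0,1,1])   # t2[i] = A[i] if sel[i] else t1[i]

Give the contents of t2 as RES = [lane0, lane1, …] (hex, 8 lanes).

→ t0 |33|7a|7a|a3|33|c7|33|c1|
→ t1 |33|33|c7|c7|a7|33|a3|c1|
→ t2 |33|20|c7|c7|33|33|a7|a3|

RES = [ 0x33  0x20  0xc7  0xc7  0x33  0x33  0xa7  0xa3 ]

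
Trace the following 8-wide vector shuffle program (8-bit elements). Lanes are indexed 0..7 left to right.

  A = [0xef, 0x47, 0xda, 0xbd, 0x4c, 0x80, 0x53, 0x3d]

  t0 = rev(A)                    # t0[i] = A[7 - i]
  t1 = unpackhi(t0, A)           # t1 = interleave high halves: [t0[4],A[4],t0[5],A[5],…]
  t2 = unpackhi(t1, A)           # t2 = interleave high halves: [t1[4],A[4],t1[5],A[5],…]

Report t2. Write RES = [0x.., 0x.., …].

  t0: 3d 53 80 4c bd da 47 ef
  t1: bd 4c da 80 47 53 ef 3d
  t2: 47 4c 53 80 ef 53 3d 3d

RES = [ 0x47  0x4c  0x53  0x80  0xef  0x53  0x3d  0x3d ]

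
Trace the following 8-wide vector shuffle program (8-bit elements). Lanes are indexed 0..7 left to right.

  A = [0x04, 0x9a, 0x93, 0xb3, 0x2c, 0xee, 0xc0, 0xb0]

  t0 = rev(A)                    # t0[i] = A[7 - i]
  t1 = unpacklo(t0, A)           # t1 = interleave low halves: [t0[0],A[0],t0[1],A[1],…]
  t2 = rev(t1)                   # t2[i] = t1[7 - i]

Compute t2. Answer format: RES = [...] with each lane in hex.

RES = [0xb3, 0x2c, 0x93, 0xee, 0x9a, 0xc0, 0x04, 0xb0]

t0 = [0xb0, 0xc0, 0xee, 0x2c, 0xb3, 0x93, 0x9a, 0x04]
t1 = [0xb0, 0x04, 0xc0, 0x9a, 0xee, 0x93, 0x2c, 0xb3]
t2 = [0xb3, 0x2c, 0x93, 0xee, 0x9a, 0xc0, 0x04, 0xb0]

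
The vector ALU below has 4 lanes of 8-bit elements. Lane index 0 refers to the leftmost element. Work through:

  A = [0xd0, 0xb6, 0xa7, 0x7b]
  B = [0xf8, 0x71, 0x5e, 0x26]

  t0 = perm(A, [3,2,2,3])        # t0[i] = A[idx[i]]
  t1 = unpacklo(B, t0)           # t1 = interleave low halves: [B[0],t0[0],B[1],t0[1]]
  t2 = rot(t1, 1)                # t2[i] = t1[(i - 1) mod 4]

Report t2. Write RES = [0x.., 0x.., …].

t0 = [0x7b, 0xa7, 0xa7, 0x7b]
t1 = [0xf8, 0x7b, 0x71, 0xa7]
t2 = [0xa7, 0xf8, 0x7b, 0x71]

RES = [0xa7, 0xf8, 0x7b, 0x71]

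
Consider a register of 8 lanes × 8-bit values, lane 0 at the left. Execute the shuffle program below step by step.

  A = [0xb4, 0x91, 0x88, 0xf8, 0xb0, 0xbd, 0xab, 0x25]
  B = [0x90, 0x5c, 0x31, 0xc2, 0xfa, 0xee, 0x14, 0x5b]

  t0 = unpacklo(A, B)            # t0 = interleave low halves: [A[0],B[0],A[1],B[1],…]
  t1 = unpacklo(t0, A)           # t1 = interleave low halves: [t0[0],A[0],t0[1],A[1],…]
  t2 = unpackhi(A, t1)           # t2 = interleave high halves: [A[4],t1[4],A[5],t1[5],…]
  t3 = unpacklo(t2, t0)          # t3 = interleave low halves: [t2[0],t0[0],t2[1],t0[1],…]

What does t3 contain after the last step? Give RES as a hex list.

t0 = [0xb4, 0x90, 0x91, 0x5c, 0x88, 0x31, 0xf8, 0xc2]
t1 = [0xb4, 0xb4, 0x90, 0x91, 0x91, 0x88, 0x5c, 0xf8]
t2 = [0xb0, 0x91, 0xbd, 0x88, 0xab, 0x5c, 0x25, 0xf8]
t3 = [0xb0, 0xb4, 0x91, 0x90, 0xbd, 0x91, 0x88, 0x5c]

RES = [0xb0, 0xb4, 0x91, 0x90, 0xbd, 0x91, 0x88, 0x5c]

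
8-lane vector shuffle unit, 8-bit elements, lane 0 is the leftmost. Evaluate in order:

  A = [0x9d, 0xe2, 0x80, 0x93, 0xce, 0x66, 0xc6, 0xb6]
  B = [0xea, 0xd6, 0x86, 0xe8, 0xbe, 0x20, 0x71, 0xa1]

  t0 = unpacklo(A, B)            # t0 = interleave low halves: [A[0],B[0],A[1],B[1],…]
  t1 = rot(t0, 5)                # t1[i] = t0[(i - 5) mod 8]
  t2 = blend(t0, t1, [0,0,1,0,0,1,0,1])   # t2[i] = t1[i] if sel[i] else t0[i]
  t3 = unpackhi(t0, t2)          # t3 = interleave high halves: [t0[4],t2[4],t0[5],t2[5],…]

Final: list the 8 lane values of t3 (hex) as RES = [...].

RES = [ 0x80  0x80  0x86  0x9d  0x93  0x93  0xe8  0xe2 ]

→ t0 |9d|ea|e2|d6|80|86|93|e8|
→ t1 |d6|80|86|93|e8|9d|ea|e2|
→ t2 |9d|ea|86|d6|80|9d|93|e2|
→ t3 |80|80|86|9d|93|93|e8|e2|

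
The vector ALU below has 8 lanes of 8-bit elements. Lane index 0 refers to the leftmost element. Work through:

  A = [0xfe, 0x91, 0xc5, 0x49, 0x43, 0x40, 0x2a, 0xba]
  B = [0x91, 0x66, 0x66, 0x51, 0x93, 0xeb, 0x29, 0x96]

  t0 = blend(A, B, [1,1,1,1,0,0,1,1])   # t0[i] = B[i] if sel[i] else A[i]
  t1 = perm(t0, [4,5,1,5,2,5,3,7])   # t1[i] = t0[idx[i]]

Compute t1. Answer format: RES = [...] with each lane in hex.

  t0: 91 66 66 51 43 40 29 96
  t1: 43 40 66 40 66 40 51 96

RES = [ 0x43  0x40  0x66  0x40  0x66  0x40  0x51  0x96 ]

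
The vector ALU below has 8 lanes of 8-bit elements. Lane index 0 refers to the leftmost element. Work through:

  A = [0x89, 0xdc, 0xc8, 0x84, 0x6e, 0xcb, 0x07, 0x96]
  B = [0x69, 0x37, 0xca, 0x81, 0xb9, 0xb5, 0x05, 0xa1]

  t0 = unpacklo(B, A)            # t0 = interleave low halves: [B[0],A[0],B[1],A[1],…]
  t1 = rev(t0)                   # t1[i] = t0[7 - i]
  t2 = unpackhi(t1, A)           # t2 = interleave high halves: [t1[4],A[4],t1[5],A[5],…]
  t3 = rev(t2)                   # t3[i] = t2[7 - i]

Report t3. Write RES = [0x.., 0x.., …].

→ t0 |69|89|37|dc|ca|c8|81|84|
→ t1 |84|81|c8|ca|dc|37|89|69|
→ t2 |dc|6e|37|cb|89|07|69|96|
→ t3 |96|69|07|89|cb|37|6e|dc|

RES = [0x96, 0x69, 0x07, 0x89, 0xcb, 0x37, 0x6e, 0xdc]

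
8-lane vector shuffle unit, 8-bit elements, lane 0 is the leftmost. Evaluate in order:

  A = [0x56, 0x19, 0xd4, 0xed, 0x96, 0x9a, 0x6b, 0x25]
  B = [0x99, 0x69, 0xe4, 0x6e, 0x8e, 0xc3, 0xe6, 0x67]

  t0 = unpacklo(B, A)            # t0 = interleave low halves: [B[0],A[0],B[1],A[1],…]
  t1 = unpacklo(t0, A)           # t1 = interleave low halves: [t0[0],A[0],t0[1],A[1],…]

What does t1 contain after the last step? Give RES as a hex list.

RES = [ 0x99  0x56  0x56  0x19  0x69  0xd4  0x19  0xed ]

→ t0 |99|56|69|19|e4|d4|6e|ed|
→ t1 |99|56|56|19|69|d4|19|ed|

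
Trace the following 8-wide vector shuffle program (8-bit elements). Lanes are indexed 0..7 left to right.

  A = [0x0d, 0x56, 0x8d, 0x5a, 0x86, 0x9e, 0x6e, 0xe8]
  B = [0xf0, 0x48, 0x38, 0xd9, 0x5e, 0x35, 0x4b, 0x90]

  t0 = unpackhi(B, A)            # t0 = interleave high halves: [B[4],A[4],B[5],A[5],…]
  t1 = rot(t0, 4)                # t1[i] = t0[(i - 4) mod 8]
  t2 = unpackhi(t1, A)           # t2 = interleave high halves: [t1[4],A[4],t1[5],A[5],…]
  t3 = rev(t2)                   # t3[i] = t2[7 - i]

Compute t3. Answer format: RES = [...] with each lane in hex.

→ t0 |5e|86|35|9e|4b|6e|90|e8|
→ t1 |4b|6e|90|e8|5e|86|35|9e|
→ t2 |5e|86|86|9e|35|6e|9e|e8|
→ t3 |e8|9e|6e|35|9e|86|86|5e|

RES = [0xe8, 0x9e, 0x6e, 0x35, 0x9e, 0x86, 0x86, 0x5e]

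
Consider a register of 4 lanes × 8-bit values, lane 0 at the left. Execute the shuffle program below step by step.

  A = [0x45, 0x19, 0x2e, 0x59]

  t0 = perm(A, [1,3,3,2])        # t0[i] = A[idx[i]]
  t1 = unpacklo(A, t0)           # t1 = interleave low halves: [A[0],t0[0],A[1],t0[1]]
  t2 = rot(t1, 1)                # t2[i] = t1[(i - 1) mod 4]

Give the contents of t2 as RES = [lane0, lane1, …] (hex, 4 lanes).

RES = [0x59, 0x45, 0x19, 0x19]

  t0: 19 59 59 2e
  t1: 45 19 19 59
  t2: 59 45 19 19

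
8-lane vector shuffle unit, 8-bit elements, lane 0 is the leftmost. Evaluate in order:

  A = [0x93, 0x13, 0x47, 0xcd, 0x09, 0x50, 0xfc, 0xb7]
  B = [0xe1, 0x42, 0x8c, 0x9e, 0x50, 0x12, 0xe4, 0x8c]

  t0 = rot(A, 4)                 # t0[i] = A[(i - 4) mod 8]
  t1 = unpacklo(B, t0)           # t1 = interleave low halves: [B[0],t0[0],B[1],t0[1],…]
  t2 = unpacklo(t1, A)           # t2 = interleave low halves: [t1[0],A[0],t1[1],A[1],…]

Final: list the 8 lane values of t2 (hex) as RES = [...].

RES = [0xe1, 0x93, 0x09, 0x13, 0x42, 0x47, 0x50, 0xcd]

→ t0 |09|50|fc|b7|93|13|47|cd|
→ t1 |e1|09|42|50|8c|fc|9e|b7|
→ t2 |e1|93|09|13|42|47|50|cd|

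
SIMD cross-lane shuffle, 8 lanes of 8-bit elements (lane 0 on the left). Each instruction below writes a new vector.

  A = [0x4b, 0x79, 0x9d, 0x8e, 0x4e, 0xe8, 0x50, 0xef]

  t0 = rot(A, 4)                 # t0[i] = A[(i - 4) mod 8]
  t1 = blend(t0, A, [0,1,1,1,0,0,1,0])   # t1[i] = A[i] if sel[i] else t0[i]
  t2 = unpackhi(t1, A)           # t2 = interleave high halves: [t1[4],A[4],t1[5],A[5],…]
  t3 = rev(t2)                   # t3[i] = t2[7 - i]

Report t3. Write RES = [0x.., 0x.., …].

RES = [ 0xef  0x8e  0x50  0x50  0xe8  0x79  0x4e  0x4b ]

  t0: 4e e8 50 ef 4b 79 9d 8e
  t1: 4e 79 9d 8e 4b 79 50 8e
  t2: 4b 4e 79 e8 50 50 8e ef
  t3: ef 8e 50 50 e8 79 4e 4b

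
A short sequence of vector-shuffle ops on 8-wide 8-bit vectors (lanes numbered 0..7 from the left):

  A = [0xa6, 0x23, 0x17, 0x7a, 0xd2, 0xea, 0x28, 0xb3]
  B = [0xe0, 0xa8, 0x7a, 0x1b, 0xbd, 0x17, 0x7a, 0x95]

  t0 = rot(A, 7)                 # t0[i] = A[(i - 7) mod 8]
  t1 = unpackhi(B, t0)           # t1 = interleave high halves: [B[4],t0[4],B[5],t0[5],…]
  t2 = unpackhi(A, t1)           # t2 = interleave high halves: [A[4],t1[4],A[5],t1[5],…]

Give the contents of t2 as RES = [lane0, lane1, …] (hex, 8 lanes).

RES = [ 0xd2  0x7a  0xea  0xb3  0x28  0x95  0xb3  0xa6 ]

→ t0 |23|17|7a|d2|ea|28|b3|a6|
→ t1 |bd|ea|17|28|7a|b3|95|a6|
→ t2 |d2|7a|ea|b3|28|95|b3|a6|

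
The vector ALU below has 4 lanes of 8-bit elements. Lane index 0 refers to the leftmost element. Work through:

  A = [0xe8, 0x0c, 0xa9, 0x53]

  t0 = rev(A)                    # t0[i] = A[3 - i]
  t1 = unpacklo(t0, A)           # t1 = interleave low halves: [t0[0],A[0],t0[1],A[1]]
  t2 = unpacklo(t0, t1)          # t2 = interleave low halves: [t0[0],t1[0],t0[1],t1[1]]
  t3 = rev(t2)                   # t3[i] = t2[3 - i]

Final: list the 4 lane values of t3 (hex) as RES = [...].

→ t0 |53|a9|0c|e8|
→ t1 |53|e8|a9|0c|
→ t2 |53|53|a9|e8|
→ t3 |e8|a9|53|53|

RES = [ 0xe8  0xa9  0x53  0x53 ]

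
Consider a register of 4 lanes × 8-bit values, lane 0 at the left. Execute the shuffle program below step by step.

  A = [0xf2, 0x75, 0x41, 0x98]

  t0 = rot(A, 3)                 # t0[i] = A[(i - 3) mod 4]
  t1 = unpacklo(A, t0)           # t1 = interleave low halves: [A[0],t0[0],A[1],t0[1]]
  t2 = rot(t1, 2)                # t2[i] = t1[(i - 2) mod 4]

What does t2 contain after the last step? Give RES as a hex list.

RES = [0x75, 0x41, 0xf2, 0x75]

→ t0 |75|41|98|f2|
→ t1 |f2|75|75|41|
→ t2 |75|41|f2|75|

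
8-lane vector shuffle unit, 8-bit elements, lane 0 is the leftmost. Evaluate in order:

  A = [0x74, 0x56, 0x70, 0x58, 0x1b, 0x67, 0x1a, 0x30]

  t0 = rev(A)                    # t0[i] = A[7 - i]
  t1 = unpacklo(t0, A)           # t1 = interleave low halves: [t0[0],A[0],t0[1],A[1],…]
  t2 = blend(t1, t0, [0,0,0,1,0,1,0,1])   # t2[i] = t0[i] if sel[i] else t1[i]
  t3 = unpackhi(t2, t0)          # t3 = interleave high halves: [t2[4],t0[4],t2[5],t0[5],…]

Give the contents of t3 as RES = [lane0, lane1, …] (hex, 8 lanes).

RES = [0x67, 0x58, 0x70, 0x70, 0x1b, 0x56, 0x74, 0x74]

→ t0 |30|1a|67|1b|58|70|56|74|
→ t1 |30|74|1a|56|67|70|1b|58|
→ t2 |30|74|1a|1b|67|70|1b|74|
→ t3 |67|58|70|70|1b|56|74|74|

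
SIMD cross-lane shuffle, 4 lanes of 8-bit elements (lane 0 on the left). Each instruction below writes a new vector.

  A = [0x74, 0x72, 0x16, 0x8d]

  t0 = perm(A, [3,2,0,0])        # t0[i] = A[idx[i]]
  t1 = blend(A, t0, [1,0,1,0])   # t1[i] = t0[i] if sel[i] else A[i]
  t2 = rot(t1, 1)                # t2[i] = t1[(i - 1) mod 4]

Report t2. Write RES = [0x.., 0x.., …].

t0 = [0x8d, 0x16, 0x74, 0x74]
t1 = [0x8d, 0x72, 0x74, 0x8d]
t2 = [0x8d, 0x8d, 0x72, 0x74]

RES = [ 0x8d  0x8d  0x72  0x74 ]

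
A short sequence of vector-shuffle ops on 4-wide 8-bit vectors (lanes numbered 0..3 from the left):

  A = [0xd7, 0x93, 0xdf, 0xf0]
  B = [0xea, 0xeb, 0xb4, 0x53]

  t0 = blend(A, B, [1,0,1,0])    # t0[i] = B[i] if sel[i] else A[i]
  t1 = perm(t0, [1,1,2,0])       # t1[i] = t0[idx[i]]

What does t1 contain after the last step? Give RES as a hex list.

RES = [ 0x93  0x93  0xb4  0xea ]

  t0: ea 93 b4 f0
  t1: 93 93 b4 ea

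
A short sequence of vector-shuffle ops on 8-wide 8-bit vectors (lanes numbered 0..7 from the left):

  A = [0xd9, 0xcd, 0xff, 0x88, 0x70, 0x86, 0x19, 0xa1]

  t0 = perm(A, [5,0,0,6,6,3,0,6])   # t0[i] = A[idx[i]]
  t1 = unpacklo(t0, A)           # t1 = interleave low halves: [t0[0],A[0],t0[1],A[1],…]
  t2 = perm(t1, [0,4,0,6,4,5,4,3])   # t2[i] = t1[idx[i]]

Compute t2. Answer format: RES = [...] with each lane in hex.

  t0: 86 d9 d9 19 19 88 d9 19
  t1: 86 d9 d9 cd d9 ff 19 88
  t2: 86 d9 86 19 d9 ff d9 cd

RES = [0x86, 0xd9, 0x86, 0x19, 0xd9, 0xff, 0xd9, 0xcd]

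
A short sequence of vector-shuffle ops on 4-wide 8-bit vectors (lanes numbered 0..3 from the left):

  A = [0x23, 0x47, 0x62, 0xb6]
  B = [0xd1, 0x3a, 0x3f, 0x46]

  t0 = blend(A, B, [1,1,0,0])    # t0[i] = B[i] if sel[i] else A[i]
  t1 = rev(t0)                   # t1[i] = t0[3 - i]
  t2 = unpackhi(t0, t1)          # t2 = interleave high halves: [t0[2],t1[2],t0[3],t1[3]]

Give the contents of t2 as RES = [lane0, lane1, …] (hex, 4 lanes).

RES = [ 0x62  0x3a  0xb6  0xd1 ]

  t0: d1 3a 62 b6
  t1: b6 62 3a d1
  t2: 62 3a b6 d1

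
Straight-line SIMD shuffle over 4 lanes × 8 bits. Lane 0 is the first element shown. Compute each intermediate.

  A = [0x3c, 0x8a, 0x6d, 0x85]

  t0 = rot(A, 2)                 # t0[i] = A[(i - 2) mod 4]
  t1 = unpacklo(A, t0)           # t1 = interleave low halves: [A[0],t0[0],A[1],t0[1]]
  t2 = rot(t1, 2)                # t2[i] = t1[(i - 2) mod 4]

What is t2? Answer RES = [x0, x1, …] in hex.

→ t0 |6d|85|3c|8a|
→ t1 |3c|6d|8a|85|
→ t2 |8a|85|3c|6d|

RES = [ 0x8a  0x85  0x3c  0x6d ]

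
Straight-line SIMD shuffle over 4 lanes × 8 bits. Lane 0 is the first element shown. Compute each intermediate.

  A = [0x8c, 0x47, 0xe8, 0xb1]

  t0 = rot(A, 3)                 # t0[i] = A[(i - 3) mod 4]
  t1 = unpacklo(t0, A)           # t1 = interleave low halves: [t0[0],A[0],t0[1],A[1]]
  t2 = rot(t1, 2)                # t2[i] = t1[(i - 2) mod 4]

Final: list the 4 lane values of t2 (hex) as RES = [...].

RES = [ 0xe8  0x47  0x47  0x8c ]

→ t0 |47|e8|b1|8c|
→ t1 |47|8c|e8|47|
→ t2 |e8|47|47|8c|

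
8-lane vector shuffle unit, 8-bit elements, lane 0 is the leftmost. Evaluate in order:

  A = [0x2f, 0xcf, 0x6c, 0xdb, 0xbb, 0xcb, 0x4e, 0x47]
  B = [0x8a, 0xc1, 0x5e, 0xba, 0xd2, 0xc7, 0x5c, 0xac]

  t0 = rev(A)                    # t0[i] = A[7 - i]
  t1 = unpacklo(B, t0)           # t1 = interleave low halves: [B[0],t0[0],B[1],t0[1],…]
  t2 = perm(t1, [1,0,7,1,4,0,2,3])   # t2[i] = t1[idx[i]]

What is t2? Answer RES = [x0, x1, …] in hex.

RES = [ 0x47  0x8a  0xbb  0x47  0x5e  0x8a  0xc1  0x4e ]

→ t0 |47|4e|cb|bb|db|6c|cf|2f|
→ t1 |8a|47|c1|4e|5e|cb|ba|bb|
→ t2 |47|8a|bb|47|5e|8a|c1|4e|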